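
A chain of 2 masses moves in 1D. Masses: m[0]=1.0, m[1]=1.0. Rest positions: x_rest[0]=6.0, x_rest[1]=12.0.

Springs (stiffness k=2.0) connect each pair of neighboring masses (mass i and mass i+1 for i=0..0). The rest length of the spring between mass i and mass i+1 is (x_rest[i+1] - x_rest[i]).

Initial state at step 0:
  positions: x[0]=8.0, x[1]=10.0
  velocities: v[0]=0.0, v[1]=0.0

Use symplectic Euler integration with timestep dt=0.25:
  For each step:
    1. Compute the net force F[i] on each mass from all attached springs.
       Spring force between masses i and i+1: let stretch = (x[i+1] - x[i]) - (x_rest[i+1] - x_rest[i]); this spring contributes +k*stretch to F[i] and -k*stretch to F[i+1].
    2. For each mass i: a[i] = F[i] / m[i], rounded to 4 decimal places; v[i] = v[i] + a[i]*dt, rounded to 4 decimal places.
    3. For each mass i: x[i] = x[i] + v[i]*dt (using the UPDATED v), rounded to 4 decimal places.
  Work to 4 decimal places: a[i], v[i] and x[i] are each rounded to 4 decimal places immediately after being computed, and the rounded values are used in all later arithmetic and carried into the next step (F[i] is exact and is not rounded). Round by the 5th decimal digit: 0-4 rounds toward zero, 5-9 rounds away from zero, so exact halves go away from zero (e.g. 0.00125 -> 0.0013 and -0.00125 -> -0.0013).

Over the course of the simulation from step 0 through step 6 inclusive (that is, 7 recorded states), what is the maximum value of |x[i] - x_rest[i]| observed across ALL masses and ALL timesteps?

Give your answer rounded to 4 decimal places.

Step 0: x=[8.0000 10.0000] v=[0.0000 0.0000]
Step 1: x=[7.5000 10.5000] v=[-2.0000 2.0000]
Step 2: x=[6.6250 11.3750] v=[-3.5000 3.5000]
Step 3: x=[5.5938 12.4063] v=[-4.1250 4.1250]
Step 4: x=[4.6641 13.3360] v=[-3.7188 3.7188]
Step 5: x=[4.0684 13.9317] v=[-2.3829 2.3829]
Step 6: x=[3.9556 14.0445] v=[-0.4513 0.4513]
Max displacement = 2.0445

Answer: 2.0445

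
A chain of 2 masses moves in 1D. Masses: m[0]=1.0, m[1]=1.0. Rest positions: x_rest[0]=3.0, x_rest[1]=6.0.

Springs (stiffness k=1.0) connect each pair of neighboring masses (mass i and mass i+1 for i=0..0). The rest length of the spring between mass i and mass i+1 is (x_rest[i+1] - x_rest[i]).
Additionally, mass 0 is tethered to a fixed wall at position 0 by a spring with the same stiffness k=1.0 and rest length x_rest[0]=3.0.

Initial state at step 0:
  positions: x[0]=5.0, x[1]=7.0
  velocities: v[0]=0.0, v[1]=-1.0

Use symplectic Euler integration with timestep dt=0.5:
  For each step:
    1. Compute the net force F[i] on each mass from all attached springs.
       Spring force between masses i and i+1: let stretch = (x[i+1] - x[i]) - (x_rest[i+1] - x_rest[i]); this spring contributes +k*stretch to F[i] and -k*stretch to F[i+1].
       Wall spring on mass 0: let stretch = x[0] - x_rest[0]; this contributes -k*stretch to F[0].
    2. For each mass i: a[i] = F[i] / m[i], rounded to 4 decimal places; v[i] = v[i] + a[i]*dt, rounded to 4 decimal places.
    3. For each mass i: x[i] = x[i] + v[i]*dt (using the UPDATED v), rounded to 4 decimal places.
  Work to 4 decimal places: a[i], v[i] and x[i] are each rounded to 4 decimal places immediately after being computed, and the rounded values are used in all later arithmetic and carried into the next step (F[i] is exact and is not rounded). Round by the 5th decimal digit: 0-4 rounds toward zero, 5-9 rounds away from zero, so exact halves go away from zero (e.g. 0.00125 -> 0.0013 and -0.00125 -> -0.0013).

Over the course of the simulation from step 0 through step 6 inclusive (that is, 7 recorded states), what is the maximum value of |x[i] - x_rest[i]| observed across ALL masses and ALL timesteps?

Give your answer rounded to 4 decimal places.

Answer: 2.0984

Derivation:
Step 0: x=[5.0000 7.0000] v=[0.0000 -1.0000]
Step 1: x=[4.2500 6.7500] v=[-1.5000 -0.5000]
Step 2: x=[3.0625 6.6250] v=[-2.3750 -0.2500]
Step 3: x=[2.0000 6.3594] v=[-2.1250 -0.5313]
Step 4: x=[1.5274 5.7539] v=[-0.9453 -1.2110]
Step 5: x=[1.7296 4.8418] v=[0.4043 -1.8243]
Step 6: x=[2.2774 3.9016] v=[1.0956 -1.8804]
Max displacement = 2.0984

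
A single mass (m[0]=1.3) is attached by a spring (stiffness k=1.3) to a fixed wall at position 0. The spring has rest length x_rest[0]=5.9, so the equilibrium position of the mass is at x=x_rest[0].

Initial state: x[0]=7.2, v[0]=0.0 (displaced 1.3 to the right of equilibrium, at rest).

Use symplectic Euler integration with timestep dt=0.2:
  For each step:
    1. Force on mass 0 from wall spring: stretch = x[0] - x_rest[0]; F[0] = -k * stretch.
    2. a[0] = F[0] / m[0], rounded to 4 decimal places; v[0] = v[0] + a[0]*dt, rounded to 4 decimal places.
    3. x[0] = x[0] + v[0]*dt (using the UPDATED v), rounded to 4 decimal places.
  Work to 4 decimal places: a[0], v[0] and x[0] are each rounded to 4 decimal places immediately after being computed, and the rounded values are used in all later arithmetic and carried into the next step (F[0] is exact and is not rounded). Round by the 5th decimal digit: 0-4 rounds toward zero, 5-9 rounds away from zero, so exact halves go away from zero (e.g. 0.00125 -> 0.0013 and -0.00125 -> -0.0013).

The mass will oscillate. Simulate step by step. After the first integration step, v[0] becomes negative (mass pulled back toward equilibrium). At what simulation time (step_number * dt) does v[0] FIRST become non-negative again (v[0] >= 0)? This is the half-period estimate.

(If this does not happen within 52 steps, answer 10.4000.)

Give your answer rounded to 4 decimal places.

Step 0: x=[7.2000] v=[0.0000]
Step 1: x=[7.1480] v=[-0.2600]
Step 2: x=[7.0461] v=[-0.5096]
Step 3: x=[6.8983] v=[-0.7388]
Step 4: x=[6.7106] v=[-0.9385]
Step 5: x=[6.4905] v=[-1.1006]
Step 6: x=[6.2468] v=[-1.2187]
Step 7: x=[5.9892] v=[-1.2881]
Step 8: x=[5.7280] v=[-1.3059]
Step 9: x=[5.4737] v=[-1.2715]
Step 10: x=[5.2365] v=[-1.1862]
Step 11: x=[5.0258] v=[-1.0535]
Step 12: x=[4.8501] v=[-0.8787]
Step 13: x=[4.7164] v=[-0.6687]
Step 14: x=[4.6300] v=[-0.4320]
Step 15: x=[4.5944] v=[-0.1780]
Step 16: x=[4.6110] v=[0.0831]
First v>=0 after going negative at step 16, time=3.2000

Answer: 3.2000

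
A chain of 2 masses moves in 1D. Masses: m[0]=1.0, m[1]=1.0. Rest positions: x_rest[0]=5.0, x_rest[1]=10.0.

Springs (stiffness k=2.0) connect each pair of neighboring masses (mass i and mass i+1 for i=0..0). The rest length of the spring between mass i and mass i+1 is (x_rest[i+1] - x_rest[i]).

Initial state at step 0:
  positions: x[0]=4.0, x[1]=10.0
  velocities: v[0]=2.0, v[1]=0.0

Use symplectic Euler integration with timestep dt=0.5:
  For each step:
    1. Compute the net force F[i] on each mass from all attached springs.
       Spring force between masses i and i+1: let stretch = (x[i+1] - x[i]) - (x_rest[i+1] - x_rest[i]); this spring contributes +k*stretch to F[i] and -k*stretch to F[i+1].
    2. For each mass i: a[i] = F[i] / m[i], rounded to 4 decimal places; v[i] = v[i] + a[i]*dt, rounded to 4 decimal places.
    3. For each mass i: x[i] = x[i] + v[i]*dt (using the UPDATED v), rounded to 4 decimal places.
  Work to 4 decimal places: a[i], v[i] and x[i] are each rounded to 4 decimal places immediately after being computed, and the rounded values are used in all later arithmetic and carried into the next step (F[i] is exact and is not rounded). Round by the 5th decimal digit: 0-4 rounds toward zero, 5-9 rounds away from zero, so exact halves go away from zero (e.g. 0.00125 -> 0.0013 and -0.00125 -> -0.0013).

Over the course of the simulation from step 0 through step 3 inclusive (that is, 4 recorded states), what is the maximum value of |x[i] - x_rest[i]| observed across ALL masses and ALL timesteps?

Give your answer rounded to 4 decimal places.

Step 0: x=[4.0000 10.0000] v=[2.0000 0.0000]
Step 1: x=[5.5000 9.5000] v=[3.0000 -1.0000]
Step 2: x=[6.5000 9.5000] v=[2.0000 0.0000]
Step 3: x=[6.5000 10.5000] v=[0.0000 2.0000]
Max displacement = 1.5000

Answer: 1.5000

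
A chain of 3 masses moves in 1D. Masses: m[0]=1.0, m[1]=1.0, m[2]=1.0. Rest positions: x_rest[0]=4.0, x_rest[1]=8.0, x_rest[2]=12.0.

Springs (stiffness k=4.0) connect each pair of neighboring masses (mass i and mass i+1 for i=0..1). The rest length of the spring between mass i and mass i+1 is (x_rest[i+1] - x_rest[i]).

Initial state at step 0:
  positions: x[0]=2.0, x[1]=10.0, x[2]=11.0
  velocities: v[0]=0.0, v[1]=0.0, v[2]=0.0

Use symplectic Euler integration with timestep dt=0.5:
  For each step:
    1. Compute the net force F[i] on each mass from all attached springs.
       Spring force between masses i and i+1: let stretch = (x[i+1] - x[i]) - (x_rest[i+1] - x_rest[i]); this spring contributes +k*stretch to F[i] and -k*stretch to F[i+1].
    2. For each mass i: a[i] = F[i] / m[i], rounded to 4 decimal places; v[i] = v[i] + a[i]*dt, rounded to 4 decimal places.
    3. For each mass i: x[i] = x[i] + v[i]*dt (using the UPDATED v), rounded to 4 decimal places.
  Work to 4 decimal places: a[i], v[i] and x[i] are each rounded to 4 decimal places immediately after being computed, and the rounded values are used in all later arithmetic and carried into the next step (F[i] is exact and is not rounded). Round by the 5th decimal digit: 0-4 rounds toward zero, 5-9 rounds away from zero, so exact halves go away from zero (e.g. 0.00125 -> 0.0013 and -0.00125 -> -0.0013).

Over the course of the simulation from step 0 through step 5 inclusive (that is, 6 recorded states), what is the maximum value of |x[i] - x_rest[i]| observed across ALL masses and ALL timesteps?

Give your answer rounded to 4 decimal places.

Answer: 5.0000

Derivation:
Step 0: x=[2.0000 10.0000 11.0000] v=[0.0000 0.0000 0.0000]
Step 1: x=[6.0000 3.0000 14.0000] v=[8.0000 -14.0000 6.0000]
Step 2: x=[3.0000 10.0000 10.0000] v=[-6.0000 14.0000 -8.0000]
Step 3: x=[3.0000 10.0000 10.0000] v=[0.0000 0.0000 0.0000]
Step 4: x=[6.0000 3.0000 14.0000] v=[6.0000 -14.0000 8.0000]
Step 5: x=[2.0000 10.0000 11.0000] v=[-8.0000 14.0000 -6.0000]
Max displacement = 5.0000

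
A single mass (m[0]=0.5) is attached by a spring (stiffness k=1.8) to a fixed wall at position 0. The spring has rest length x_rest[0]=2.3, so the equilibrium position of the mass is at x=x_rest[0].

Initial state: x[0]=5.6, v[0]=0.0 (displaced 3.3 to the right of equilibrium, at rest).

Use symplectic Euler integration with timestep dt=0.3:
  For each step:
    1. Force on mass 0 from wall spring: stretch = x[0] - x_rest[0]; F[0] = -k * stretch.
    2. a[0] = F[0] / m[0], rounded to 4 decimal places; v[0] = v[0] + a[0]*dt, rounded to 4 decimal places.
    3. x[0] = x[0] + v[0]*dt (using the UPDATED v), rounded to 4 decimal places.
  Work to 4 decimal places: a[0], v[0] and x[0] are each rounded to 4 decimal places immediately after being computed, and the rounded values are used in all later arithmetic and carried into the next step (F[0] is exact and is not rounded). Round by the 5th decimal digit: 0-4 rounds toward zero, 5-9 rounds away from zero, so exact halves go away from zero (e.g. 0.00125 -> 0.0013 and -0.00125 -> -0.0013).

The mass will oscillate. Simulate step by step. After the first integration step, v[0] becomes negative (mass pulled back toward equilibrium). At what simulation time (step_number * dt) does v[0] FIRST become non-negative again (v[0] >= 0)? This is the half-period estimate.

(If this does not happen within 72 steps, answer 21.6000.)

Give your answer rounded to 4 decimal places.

Answer: 1.8000

Derivation:
Step 0: x=[5.6000] v=[0.0000]
Step 1: x=[4.5308] v=[-3.5640]
Step 2: x=[2.7388] v=[-5.9733]
Step 3: x=[0.8046] v=[-6.4472]
Step 4: x=[-0.6451] v=[-4.8322]
Step 5: x=[-1.1406] v=[-1.6515]
Step 6: x=[-0.5213] v=[2.0644]
First v>=0 after going negative at step 6, time=1.8000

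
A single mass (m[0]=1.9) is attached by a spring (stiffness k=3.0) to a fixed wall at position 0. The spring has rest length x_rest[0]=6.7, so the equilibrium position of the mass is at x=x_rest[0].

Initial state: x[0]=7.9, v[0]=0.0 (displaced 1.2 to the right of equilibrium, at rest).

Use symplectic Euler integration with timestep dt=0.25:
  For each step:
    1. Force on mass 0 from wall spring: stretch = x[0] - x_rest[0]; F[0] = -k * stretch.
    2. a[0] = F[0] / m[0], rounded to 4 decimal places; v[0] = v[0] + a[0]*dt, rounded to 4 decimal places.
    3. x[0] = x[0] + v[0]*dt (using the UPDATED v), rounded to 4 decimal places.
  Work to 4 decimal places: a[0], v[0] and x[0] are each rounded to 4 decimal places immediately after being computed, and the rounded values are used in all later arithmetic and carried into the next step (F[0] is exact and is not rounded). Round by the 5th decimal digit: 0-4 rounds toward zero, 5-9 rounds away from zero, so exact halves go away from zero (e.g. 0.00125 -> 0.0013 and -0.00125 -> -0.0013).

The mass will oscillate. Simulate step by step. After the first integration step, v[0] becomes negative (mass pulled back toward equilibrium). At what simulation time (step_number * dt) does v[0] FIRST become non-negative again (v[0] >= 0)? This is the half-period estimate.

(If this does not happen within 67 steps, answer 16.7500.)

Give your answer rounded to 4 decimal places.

Step 0: x=[7.9000] v=[0.0000]
Step 1: x=[7.7816] v=[-0.4737]
Step 2: x=[7.5564] v=[-0.9007]
Step 3: x=[7.2467] v=[-1.2388]
Step 4: x=[6.8831] v=[-1.4546]
Step 5: x=[6.5014] v=[-1.5269]
Step 6: x=[6.1393] v=[-1.4485]
Step 7: x=[5.8325] v=[-1.2272]
Step 8: x=[5.6113] v=[-0.8848]
Step 9: x=[5.4975] v=[-0.4551]
Step 10: x=[5.5024] v=[0.0196]
First v>=0 after going negative at step 10, time=2.5000

Answer: 2.5000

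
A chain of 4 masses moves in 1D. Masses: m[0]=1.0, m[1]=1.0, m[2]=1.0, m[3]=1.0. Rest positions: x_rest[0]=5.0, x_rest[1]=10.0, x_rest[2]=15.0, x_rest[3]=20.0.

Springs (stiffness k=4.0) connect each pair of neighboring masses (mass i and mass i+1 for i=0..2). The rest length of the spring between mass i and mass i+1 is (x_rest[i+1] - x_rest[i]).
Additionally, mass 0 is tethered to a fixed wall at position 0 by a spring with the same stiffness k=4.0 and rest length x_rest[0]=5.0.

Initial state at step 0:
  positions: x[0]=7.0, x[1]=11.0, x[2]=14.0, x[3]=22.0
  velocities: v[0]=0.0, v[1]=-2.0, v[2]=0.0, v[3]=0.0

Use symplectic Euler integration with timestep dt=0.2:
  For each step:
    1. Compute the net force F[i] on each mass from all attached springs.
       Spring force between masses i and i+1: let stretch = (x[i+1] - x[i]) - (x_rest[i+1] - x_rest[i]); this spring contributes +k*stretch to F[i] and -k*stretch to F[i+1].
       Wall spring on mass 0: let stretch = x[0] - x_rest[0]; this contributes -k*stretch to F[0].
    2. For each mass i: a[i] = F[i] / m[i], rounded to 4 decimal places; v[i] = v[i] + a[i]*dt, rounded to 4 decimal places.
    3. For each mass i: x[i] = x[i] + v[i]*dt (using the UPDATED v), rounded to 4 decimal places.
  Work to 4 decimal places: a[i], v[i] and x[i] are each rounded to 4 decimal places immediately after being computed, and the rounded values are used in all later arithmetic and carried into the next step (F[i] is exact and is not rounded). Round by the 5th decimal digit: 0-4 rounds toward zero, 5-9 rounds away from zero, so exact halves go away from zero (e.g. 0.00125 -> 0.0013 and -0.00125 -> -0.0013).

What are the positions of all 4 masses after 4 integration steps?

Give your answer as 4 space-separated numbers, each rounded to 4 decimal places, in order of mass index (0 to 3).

Step 0: x=[7.0000 11.0000 14.0000 22.0000] v=[0.0000 -2.0000 0.0000 0.0000]
Step 1: x=[6.5200 10.4400 14.8000 21.5200] v=[-2.4000 -2.8000 4.0000 -2.4000]
Step 2: x=[5.6240 9.9504 15.9776 20.7648] v=[-4.4800 -2.4480 5.8880 -3.7760]
Step 3: x=[4.5204 9.7329 16.9568 20.0436] v=[-5.5181 -1.0874 4.8960 -3.6058]
Step 4: x=[3.5275 9.8372 17.2741 19.6286] v=[-4.9644 0.5217 1.5863 -2.0752]

Answer: 3.5275 9.8372 17.2741 19.6286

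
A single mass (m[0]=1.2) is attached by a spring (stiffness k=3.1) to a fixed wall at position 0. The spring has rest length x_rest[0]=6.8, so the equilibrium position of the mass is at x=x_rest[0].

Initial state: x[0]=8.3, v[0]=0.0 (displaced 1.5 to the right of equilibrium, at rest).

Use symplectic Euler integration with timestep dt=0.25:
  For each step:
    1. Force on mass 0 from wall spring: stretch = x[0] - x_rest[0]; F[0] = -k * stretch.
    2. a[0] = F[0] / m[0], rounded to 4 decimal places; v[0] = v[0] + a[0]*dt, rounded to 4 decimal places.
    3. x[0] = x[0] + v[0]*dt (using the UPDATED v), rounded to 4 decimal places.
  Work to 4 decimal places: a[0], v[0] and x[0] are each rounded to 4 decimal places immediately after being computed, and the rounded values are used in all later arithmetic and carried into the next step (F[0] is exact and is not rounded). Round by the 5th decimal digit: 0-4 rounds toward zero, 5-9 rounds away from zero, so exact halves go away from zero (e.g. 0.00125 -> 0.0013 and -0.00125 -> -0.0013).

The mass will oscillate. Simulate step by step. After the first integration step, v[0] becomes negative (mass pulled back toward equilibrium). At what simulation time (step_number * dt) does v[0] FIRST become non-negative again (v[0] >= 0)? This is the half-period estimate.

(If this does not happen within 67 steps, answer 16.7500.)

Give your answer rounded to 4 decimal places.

Step 0: x=[8.3000] v=[0.0000]
Step 1: x=[8.0578] v=[-0.9688]
Step 2: x=[7.6125] v=[-1.7811]
Step 3: x=[7.0360] v=[-2.3059]
Step 4: x=[6.4214] v=[-2.4583]
Step 5: x=[5.8680] v=[-2.2138]
Step 6: x=[5.4650] v=[-1.6119]
Step 7: x=[5.2776] v=[-0.7497]
Step 8: x=[5.3360] v=[0.2335]
First v>=0 after going negative at step 8, time=2.0000

Answer: 2.0000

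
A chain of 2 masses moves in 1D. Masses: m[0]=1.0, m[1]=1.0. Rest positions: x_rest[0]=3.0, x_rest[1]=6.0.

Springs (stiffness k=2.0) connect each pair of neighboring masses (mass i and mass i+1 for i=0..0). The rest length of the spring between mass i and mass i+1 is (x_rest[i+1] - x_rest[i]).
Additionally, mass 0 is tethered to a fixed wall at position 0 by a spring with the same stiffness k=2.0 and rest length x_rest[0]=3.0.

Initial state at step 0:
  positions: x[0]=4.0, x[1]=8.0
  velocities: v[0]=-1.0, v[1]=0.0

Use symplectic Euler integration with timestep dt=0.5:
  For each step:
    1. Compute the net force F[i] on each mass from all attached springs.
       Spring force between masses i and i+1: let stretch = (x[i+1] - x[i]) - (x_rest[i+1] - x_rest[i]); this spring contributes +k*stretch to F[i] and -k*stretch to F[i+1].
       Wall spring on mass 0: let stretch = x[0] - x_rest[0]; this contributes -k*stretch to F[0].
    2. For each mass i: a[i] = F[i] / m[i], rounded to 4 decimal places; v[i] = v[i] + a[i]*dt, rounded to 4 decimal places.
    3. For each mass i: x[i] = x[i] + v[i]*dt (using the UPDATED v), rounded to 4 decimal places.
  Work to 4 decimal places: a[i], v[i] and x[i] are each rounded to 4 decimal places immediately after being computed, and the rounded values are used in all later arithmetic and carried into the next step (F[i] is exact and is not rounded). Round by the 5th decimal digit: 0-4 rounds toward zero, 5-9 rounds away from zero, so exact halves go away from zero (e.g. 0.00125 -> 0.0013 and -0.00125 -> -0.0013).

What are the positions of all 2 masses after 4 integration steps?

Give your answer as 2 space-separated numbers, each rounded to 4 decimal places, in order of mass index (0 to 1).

Step 0: x=[4.0000 8.0000] v=[-1.0000 0.0000]
Step 1: x=[3.5000 7.5000] v=[-1.0000 -1.0000]
Step 2: x=[3.2500 6.5000] v=[-0.5000 -2.0000]
Step 3: x=[3.0000 5.3750] v=[-0.5000 -2.2500]
Step 4: x=[2.4375 4.5625] v=[-1.1250 -1.6250]

Answer: 2.4375 4.5625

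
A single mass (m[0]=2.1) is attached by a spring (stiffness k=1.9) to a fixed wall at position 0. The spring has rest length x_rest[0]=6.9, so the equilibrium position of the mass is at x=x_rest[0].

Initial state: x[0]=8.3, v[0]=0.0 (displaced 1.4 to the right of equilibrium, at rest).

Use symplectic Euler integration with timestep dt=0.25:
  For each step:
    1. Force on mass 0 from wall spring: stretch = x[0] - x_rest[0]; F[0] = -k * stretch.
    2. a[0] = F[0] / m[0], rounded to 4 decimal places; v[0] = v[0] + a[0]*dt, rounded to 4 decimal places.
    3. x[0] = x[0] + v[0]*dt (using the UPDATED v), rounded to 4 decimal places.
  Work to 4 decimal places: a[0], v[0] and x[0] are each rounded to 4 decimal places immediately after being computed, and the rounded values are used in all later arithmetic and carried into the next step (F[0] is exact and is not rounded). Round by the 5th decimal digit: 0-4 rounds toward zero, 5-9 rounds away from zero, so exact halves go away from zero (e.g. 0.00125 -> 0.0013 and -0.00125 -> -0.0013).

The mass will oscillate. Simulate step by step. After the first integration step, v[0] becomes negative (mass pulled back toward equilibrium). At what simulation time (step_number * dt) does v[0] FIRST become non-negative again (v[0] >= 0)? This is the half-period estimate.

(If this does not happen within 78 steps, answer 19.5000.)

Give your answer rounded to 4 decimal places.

Answer: 3.5000

Derivation:
Step 0: x=[8.3000] v=[0.0000]
Step 1: x=[8.2208] v=[-0.3167]
Step 2: x=[8.0669] v=[-0.6155]
Step 3: x=[7.8470] v=[-0.8795]
Step 4: x=[7.5736] v=[-1.0937]
Step 5: x=[7.2621] v=[-1.2461]
Step 6: x=[6.9301] v=[-1.3280]
Step 7: x=[6.5964] v=[-1.3348]
Step 8: x=[6.2799] v=[-1.2661]
Step 9: x=[5.9984] v=[-1.1259]
Step 10: x=[5.7679] v=[-0.9220]
Step 11: x=[5.6014] v=[-0.6659]
Step 12: x=[5.5084] v=[-0.3722]
Step 13: x=[5.4941] v=[-0.0574]
Step 14: x=[5.5593] v=[0.2606]
First v>=0 after going negative at step 14, time=3.5000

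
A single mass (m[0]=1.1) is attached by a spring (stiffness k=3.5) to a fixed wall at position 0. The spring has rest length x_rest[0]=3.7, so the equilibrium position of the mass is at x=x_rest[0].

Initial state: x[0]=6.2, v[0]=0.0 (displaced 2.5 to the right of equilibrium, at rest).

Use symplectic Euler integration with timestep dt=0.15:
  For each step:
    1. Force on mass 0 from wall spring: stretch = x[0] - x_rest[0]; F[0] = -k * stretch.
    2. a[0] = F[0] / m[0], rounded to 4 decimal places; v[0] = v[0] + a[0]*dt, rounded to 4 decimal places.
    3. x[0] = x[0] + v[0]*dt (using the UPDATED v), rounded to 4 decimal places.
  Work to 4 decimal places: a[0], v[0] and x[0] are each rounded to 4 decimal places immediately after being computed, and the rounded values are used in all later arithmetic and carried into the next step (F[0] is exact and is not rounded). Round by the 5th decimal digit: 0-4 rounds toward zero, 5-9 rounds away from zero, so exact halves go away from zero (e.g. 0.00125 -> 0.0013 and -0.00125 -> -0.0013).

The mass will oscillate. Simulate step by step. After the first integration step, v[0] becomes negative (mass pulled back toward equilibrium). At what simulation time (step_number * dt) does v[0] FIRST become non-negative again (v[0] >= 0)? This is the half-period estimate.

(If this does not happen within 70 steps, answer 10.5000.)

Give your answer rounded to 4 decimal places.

Answer: 1.8000

Derivation:
Step 0: x=[6.2000] v=[0.0000]
Step 1: x=[6.0210] v=[-1.1932]
Step 2: x=[5.6759] v=[-2.3010]
Step 3: x=[5.1893] v=[-3.2441]
Step 4: x=[4.5961] v=[-3.9549]
Step 5: x=[3.9387] v=[-4.3826]
Step 6: x=[3.2642] v=[-4.4965]
Step 7: x=[2.6209] v=[-4.2885]
Step 8: x=[2.0549] v=[-3.7735]
Step 9: x=[1.6067] v=[-2.9883]
Step 10: x=[1.3083] v=[-1.9892]
Step 11: x=[1.1811] v=[-0.8477]
Step 12: x=[1.2343] v=[0.3545]
First v>=0 after going negative at step 12, time=1.8000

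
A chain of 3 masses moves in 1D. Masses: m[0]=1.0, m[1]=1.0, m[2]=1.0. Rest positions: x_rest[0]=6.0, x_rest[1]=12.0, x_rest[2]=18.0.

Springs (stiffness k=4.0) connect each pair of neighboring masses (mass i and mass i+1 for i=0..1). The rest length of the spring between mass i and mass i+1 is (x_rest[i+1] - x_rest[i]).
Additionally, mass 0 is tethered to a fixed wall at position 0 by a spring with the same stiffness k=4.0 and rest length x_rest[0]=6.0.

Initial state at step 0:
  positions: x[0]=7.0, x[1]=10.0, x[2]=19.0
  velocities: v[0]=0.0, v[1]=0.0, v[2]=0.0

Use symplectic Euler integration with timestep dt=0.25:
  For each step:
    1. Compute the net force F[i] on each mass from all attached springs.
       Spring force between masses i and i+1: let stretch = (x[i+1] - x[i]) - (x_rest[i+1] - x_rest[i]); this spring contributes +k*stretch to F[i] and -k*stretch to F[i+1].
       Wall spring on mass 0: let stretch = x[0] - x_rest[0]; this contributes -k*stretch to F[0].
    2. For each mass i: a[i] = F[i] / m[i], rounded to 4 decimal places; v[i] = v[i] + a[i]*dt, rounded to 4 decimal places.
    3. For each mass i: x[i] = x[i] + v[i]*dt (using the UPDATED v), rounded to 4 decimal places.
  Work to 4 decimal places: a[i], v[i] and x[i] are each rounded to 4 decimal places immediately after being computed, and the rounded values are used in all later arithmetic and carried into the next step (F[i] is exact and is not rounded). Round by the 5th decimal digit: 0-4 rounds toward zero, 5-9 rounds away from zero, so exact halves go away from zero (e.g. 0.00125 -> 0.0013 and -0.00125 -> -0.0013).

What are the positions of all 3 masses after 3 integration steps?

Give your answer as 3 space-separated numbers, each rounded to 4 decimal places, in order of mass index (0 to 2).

Step 0: x=[7.0000 10.0000 19.0000] v=[0.0000 0.0000 0.0000]
Step 1: x=[6.0000 11.5000 18.2500] v=[-4.0000 6.0000 -3.0000]
Step 2: x=[4.8750 13.3125 17.3125] v=[-4.5000 7.2500 -3.7500]
Step 3: x=[4.6406 14.0156 16.8750] v=[-0.9375 2.8125 -1.7500]

Answer: 4.6406 14.0156 16.8750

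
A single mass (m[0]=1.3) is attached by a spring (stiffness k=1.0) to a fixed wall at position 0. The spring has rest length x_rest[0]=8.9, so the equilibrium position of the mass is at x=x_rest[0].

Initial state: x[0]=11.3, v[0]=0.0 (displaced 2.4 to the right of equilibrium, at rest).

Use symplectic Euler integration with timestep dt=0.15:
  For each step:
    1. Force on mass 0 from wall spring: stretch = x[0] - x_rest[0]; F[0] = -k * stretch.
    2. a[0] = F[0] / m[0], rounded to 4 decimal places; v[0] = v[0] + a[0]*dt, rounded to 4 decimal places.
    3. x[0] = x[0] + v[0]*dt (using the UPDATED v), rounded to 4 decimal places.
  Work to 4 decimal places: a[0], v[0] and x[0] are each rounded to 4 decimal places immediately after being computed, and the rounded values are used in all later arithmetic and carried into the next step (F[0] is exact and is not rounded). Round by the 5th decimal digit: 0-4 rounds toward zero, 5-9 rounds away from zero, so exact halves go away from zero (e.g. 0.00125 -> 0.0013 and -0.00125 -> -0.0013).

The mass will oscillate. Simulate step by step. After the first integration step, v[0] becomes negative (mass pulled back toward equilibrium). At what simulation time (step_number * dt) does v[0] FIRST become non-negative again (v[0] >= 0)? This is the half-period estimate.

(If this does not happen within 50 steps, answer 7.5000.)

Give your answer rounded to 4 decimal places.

Step 0: x=[11.3000] v=[0.0000]
Step 1: x=[11.2585] v=[-0.2769]
Step 2: x=[11.1762] v=[-0.5490]
Step 3: x=[11.0545] v=[-0.8116]
Step 4: x=[10.8955] v=[-1.0602]
Step 5: x=[10.7019] v=[-1.2905]
Step 6: x=[10.4771] v=[-1.4984]
Step 7: x=[10.2250] v=[-1.6804]
Step 8: x=[9.9500] v=[-1.8333]
Step 9: x=[9.6568] v=[-1.9545]
Step 10: x=[9.3505] v=[-2.0418]
Step 11: x=[9.0364] v=[-2.0938]
Step 12: x=[8.7200] v=[-2.1095]
Step 13: x=[8.4067] v=[-2.0887]
Step 14: x=[8.1019] v=[-2.0318]
Step 15: x=[7.8109] v=[-1.9397]
Step 16: x=[7.5388] v=[-1.8140]
Step 17: x=[7.2903] v=[-1.6569]
Step 18: x=[7.0696] v=[-1.4712]
Step 19: x=[6.8806] v=[-1.2600]
Step 20: x=[6.7266] v=[-1.0270]
Step 21: x=[6.6102] v=[-0.7762]
Step 22: x=[6.5334] v=[-0.5120]
Step 23: x=[6.4976] v=[-0.2389]
Step 24: x=[6.5033] v=[0.0383]
First v>=0 after going negative at step 24, time=3.6000

Answer: 3.6000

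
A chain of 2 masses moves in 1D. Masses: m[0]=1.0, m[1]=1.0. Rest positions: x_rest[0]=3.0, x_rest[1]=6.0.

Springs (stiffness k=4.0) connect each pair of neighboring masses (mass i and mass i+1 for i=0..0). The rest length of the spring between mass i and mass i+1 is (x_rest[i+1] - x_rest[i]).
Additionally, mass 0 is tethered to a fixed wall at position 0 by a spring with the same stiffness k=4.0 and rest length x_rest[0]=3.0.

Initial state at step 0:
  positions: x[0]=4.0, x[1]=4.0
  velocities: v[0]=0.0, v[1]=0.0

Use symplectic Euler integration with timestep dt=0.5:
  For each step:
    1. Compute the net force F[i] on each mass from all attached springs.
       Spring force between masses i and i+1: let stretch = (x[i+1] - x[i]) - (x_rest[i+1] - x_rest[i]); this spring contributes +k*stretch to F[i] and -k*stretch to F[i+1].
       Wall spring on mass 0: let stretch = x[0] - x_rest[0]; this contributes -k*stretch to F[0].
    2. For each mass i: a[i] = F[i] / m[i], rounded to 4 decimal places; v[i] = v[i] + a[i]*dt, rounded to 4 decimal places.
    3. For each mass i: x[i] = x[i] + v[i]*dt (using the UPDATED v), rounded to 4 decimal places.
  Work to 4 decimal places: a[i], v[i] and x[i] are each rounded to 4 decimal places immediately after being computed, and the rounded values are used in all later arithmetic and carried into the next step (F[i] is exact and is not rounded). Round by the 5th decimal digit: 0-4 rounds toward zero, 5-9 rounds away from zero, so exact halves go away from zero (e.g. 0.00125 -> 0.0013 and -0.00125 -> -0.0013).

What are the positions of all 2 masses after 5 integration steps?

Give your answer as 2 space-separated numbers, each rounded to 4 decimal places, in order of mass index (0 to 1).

Answer: 2.0000 8.0000

Derivation:
Step 0: x=[4.0000 4.0000] v=[0.0000 0.0000]
Step 1: x=[0.0000 7.0000] v=[-8.0000 6.0000]
Step 2: x=[3.0000 6.0000] v=[6.0000 -2.0000]
Step 3: x=[6.0000 5.0000] v=[6.0000 -2.0000]
Step 4: x=[2.0000 8.0000] v=[-8.0000 6.0000]
Step 5: x=[2.0000 8.0000] v=[0.0000 0.0000]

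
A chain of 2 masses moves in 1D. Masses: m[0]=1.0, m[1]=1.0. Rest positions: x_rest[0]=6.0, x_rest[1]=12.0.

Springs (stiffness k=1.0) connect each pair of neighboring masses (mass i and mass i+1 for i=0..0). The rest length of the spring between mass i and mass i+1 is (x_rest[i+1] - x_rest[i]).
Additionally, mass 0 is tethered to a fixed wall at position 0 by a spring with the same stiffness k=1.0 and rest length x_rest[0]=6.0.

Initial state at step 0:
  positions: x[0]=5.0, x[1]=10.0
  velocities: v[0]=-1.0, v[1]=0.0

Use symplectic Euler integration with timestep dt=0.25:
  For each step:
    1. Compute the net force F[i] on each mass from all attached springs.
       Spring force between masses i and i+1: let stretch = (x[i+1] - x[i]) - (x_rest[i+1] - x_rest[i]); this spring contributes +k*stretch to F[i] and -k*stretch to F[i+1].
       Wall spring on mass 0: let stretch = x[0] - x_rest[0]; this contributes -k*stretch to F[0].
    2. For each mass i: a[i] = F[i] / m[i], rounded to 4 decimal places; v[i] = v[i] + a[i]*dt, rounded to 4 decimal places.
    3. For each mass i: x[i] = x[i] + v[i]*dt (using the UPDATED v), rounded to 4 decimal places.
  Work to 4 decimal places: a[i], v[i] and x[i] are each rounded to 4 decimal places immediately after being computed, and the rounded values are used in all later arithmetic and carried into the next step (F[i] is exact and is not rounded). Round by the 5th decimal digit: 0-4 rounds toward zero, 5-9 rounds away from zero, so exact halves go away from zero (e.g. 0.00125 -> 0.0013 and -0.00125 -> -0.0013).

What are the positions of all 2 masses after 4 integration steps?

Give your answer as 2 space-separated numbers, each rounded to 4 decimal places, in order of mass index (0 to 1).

Answer: 4.3377 10.4306

Derivation:
Step 0: x=[5.0000 10.0000] v=[-1.0000 0.0000]
Step 1: x=[4.7500 10.0625] v=[-1.0000 0.2500]
Step 2: x=[4.5352 10.1680] v=[-0.8594 0.4219]
Step 3: x=[4.3890 10.2964] v=[-0.5850 0.5137]
Step 4: x=[4.3377 10.4306] v=[-0.2054 0.5369]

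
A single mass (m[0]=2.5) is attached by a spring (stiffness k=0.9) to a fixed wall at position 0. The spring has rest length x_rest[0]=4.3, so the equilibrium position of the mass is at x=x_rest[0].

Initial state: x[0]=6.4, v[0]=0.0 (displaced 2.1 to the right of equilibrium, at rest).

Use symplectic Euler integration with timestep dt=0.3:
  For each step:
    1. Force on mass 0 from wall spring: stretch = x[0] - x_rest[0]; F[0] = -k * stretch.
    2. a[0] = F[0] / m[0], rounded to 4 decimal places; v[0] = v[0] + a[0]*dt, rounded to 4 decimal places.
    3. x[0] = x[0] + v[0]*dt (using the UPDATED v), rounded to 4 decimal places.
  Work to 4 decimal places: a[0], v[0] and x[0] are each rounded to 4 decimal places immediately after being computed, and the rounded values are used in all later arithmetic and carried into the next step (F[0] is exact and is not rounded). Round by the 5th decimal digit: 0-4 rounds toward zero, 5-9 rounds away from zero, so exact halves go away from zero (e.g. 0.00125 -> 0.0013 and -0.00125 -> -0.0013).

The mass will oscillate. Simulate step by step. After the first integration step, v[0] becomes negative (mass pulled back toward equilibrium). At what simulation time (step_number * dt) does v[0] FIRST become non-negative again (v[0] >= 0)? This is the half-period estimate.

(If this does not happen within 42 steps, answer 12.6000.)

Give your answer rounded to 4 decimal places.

Step 0: x=[6.4000] v=[0.0000]
Step 1: x=[6.3320] v=[-0.2268]
Step 2: x=[6.1981] v=[-0.4463]
Step 3: x=[6.0027] v=[-0.6513]
Step 4: x=[5.7521] v=[-0.8352]
Step 5: x=[5.4545] v=[-0.9920]
Step 6: x=[5.1195] v=[-1.1167]
Step 7: x=[4.7579] v=[-1.2052]
Step 8: x=[4.3815] v=[-1.2546]
Step 9: x=[4.0025] v=[-1.2634]
Step 10: x=[3.6331] v=[-1.2313]
Step 11: x=[3.2853] v=[-1.1593]
Step 12: x=[2.9704] v=[-1.0497]
Step 13: x=[2.6986] v=[-0.9061]
Step 14: x=[2.4786] v=[-0.7332]
Step 15: x=[2.3177] v=[-0.5365]
Step 16: x=[2.2210] v=[-0.3224]
Step 17: x=[2.1916] v=[-0.0979]
Step 18: x=[2.2305] v=[0.1298]
First v>=0 after going negative at step 18, time=5.4000

Answer: 5.4000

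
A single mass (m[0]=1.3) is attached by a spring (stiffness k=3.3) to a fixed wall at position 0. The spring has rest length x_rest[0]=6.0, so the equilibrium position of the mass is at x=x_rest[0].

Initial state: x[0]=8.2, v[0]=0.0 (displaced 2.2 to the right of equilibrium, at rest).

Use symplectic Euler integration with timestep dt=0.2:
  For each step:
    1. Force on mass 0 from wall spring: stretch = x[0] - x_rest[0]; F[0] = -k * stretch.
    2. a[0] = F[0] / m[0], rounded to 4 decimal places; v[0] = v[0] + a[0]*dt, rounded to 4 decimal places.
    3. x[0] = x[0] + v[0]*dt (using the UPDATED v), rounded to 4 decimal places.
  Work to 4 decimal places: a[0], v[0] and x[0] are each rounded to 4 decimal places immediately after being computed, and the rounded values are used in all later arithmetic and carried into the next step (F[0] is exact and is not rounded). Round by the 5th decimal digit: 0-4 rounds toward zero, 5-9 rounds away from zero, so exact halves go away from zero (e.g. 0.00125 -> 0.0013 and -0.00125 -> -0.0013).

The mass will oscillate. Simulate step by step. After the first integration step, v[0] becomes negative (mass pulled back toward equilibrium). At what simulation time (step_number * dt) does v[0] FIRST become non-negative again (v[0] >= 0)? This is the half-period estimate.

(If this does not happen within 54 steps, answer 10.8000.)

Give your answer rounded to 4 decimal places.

Step 0: x=[8.2000] v=[0.0000]
Step 1: x=[7.9766] v=[-1.1169]
Step 2: x=[7.5525] v=[-2.1204]
Step 3: x=[6.9708] v=[-2.9086]
Step 4: x=[6.2905] v=[-3.4015]
Step 5: x=[5.5807] v=[-3.5490]
Step 6: x=[4.9135] v=[-3.3361]
Step 7: x=[4.3566] v=[-2.7845]
Step 8: x=[3.9666] v=[-1.9502]
Step 9: x=[3.7830] v=[-0.9179]
Step 10: x=[3.8245] v=[0.2077]
First v>=0 after going negative at step 10, time=2.0000

Answer: 2.0000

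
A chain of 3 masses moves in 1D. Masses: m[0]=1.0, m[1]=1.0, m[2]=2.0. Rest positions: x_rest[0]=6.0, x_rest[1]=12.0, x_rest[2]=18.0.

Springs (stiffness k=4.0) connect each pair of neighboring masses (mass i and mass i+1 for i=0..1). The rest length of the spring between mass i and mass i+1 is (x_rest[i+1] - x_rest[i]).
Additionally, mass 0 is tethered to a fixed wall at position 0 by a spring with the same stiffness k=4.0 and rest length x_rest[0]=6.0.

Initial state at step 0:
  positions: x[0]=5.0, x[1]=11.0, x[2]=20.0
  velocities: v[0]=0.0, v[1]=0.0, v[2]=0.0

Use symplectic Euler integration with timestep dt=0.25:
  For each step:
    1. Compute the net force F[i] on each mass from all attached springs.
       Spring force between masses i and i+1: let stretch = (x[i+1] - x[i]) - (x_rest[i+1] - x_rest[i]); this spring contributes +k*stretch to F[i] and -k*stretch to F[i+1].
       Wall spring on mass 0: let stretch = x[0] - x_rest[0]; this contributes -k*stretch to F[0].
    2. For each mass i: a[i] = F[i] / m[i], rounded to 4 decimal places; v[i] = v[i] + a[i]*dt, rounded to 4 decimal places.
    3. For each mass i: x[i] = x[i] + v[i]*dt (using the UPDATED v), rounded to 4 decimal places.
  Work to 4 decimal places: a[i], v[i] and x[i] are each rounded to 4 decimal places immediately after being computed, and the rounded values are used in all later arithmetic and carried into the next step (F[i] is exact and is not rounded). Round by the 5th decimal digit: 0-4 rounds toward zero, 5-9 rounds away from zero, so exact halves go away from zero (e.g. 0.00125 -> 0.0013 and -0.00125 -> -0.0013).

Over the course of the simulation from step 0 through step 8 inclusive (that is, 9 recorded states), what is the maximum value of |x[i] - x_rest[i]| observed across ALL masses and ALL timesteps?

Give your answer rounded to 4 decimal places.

Step 0: x=[5.0000 11.0000 20.0000] v=[0.0000 0.0000 0.0000]
Step 1: x=[5.2500 11.7500 19.6250] v=[1.0000 3.0000 -1.5000]
Step 2: x=[5.8125 12.8438 19.0156] v=[2.2500 4.3750 -2.4375]
Step 3: x=[6.6797 13.7227 18.3848] v=[3.4688 3.5155 -2.5234]
Step 4: x=[7.6377 14.0064 17.9212] v=[3.8321 1.1346 -1.8545]
Step 5: x=[8.2785 13.6766 17.7182] v=[2.5631 -1.3193 -0.8119]
Step 6: x=[8.1992 13.0077 17.7600] v=[-0.3173 -2.6758 0.1673]
Step 7: x=[7.2722 12.3247 17.9578] v=[-3.7080 -2.7320 0.7912]
Step 8: x=[5.7903 11.7869 18.2015] v=[-5.9277 -2.1514 0.9747]
Max displacement = 2.2785

Answer: 2.2785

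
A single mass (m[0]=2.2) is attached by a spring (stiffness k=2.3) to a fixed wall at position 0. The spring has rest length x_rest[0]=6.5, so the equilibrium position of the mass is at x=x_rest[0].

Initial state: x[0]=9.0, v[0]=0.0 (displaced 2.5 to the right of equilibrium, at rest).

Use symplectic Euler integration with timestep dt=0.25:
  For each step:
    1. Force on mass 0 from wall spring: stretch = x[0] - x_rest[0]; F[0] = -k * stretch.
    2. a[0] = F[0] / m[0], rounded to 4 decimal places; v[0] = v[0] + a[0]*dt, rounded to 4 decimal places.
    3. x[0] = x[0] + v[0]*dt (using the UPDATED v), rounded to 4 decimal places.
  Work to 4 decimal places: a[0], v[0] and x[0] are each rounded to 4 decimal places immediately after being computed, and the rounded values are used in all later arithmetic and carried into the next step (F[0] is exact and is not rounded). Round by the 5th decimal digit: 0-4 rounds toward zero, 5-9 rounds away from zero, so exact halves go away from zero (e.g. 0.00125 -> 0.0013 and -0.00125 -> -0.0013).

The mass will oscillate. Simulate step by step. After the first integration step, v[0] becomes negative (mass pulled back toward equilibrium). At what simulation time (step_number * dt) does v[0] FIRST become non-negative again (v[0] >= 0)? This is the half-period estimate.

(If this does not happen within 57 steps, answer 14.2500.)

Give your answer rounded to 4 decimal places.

Step 0: x=[9.0000] v=[0.0000]
Step 1: x=[8.8367] v=[-0.6534]
Step 2: x=[8.5207] v=[-1.2641]
Step 3: x=[8.0726] v=[-1.7923]
Step 4: x=[7.5218] v=[-2.2033]
Step 5: x=[6.9042] v=[-2.4704]
Step 6: x=[6.2602] v=[-2.5761]
Step 7: x=[5.6319] v=[-2.5134]
Step 8: x=[5.0603] v=[-2.2865]
Step 9: x=[4.5828] v=[-1.9102]
Step 10: x=[4.2305] v=[-1.4091]
Step 11: x=[4.0265] v=[-0.8159]
Step 12: x=[3.9842] v=[-0.1694]
Step 13: x=[4.1063] v=[0.4882]
First v>=0 after going negative at step 13, time=3.2500

Answer: 3.2500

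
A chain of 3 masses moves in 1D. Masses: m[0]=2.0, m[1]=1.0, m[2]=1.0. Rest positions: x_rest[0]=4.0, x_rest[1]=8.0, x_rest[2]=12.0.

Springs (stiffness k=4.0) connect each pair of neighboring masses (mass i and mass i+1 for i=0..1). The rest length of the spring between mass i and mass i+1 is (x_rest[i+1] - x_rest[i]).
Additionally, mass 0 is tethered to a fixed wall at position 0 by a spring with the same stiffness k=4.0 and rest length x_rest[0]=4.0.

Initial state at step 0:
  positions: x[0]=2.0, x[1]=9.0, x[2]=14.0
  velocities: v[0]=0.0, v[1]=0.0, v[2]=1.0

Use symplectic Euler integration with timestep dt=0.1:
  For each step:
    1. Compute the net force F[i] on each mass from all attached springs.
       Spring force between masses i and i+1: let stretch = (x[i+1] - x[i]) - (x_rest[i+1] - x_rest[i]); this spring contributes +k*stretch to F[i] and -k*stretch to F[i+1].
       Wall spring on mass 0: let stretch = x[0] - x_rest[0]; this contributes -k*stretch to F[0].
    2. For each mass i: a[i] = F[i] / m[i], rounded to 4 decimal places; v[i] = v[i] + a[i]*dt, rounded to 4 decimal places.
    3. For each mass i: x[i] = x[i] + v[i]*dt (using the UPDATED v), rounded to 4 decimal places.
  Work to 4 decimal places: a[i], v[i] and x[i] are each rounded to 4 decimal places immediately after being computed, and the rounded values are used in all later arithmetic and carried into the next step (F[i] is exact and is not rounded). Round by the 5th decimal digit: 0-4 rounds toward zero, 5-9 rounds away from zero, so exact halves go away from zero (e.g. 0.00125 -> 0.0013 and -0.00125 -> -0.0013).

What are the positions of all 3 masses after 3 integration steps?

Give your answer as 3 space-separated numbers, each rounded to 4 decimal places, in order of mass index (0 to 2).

Answer: 2.5725 8.5785 14.0367

Derivation:
Step 0: x=[2.0000 9.0000 14.0000] v=[0.0000 0.0000 1.0000]
Step 1: x=[2.1000 8.9200 14.0600] v=[1.0000 -0.8000 0.6000]
Step 2: x=[2.2944 8.7728 14.0744] v=[1.9440 -1.4720 0.1440]
Step 3: x=[2.5725 8.5785 14.0367] v=[2.7808 -1.9427 -0.3766]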